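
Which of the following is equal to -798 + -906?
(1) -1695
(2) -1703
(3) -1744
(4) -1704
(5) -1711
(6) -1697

-798 + -906 = -1704
4) -1704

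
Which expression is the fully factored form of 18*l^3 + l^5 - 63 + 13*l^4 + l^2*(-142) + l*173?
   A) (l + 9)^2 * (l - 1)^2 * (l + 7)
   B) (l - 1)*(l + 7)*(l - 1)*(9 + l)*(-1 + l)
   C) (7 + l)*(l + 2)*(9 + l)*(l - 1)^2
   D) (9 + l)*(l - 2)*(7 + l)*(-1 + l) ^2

We need to factor 18*l^3 + l^5 - 63 + 13*l^4 + l^2*(-142) + l*173.
The factored form is (l - 1)*(l + 7)*(l - 1)*(9 + l)*(-1 + l).
B) (l - 1)*(l + 7)*(l - 1)*(9 + l)*(-1 + l)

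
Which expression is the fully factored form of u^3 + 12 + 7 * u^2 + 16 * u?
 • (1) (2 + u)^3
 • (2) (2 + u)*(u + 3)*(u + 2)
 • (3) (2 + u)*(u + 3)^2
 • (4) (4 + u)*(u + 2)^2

We need to factor u^3 + 12 + 7 * u^2 + 16 * u.
The factored form is (2 + u)*(u + 3)*(u + 2).
2) (2 + u)*(u + 3)*(u + 2)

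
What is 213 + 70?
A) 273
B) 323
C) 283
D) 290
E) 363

213 + 70 = 283
C) 283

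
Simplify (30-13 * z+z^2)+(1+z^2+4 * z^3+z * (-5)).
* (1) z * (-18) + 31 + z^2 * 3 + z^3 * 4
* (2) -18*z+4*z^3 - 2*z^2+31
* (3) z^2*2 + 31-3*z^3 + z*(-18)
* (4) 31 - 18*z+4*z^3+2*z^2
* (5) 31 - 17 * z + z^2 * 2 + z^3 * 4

Adding the polynomials and combining like terms:
(30 - 13*z + z^2) + (1 + z^2 + 4*z^3 + z*(-5))
= 31 - 18*z+4*z^3+2*z^2
4) 31 - 18*z+4*z^3+2*z^2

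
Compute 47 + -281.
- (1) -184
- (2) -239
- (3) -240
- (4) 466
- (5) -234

47 + -281 = -234
5) -234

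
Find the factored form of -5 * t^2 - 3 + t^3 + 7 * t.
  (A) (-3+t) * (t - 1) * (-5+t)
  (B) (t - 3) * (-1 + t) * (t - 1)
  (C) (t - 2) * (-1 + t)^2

We need to factor -5 * t^2 - 3 + t^3 + 7 * t.
The factored form is (t - 3) * (-1 + t) * (t - 1).
B) (t - 3) * (-1 + t) * (t - 1)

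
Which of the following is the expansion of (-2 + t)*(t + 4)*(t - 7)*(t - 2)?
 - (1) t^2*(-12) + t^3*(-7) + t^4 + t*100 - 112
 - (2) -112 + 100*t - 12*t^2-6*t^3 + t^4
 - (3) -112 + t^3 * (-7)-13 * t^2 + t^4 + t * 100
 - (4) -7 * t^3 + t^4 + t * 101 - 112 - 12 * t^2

Expanding (-2 + t)*(t + 4)*(t - 7)*(t - 2):
= t^2*(-12) + t^3*(-7) + t^4 + t*100 - 112
1) t^2*(-12) + t^3*(-7) + t^4 + t*100 - 112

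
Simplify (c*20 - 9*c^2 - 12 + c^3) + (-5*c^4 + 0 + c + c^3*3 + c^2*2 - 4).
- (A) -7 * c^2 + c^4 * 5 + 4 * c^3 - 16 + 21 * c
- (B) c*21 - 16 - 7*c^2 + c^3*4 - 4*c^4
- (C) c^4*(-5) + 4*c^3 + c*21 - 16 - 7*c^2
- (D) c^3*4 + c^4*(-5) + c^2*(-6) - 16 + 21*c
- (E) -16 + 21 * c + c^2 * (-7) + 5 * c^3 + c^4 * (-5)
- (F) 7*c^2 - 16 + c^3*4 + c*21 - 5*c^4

Adding the polynomials and combining like terms:
(c*20 - 9*c^2 - 12 + c^3) + (-5*c^4 + 0 + c + c^3*3 + c^2*2 - 4)
= c^4*(-5) + 4*c^3 + c*21 - 16 - 7*c^2
C) c^4*(-5) + 4*c^3 + c*21 - 16 - 7*c^2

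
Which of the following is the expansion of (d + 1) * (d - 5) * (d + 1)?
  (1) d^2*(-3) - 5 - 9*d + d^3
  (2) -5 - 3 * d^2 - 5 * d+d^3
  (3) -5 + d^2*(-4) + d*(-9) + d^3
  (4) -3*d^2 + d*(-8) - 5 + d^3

Expanding (d + 1) * (d - 5) * (d + 1):
= d^2*(-3) - 5 - 9*d + d^3
1) d^2*(-3) - 5 - 9*d + d^3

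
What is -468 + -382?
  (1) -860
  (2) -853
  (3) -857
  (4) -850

-468 + -382 = -850
4) -850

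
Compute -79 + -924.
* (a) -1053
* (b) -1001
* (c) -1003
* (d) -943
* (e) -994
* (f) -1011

-79 + -924 = -1003
c) -1003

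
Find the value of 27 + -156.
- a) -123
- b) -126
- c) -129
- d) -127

27 + -156 = -129
c) -129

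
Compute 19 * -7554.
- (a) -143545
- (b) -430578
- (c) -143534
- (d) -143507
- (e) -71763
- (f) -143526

19 * -7554 = -143526
f) -143526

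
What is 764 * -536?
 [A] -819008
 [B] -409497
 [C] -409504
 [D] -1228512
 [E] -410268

764 * -536 = -409504
C) -409504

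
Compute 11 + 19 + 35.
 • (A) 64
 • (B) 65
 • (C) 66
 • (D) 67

First: 11 + 19 = 30
Then: 30 + 35 = 65
B) 65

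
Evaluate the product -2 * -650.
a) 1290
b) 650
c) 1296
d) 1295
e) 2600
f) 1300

-2 * -650 = 1300
f) 1300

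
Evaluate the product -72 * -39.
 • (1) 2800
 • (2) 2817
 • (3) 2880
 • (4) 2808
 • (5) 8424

-72 * -39 = 2808
4) 2808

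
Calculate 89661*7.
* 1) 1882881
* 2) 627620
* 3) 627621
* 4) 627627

89661 * 7 = 627627
4) 627627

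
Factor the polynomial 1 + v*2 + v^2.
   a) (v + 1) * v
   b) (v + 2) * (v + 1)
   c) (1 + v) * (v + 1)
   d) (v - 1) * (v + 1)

We need to factor 1 + v*2 + v^2.
The factored form is (1 + v) * (v + 1).
c) (1 + v) * (v + 1)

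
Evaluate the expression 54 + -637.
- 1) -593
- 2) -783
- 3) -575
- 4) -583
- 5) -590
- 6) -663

54 + -637 = -583
4) -583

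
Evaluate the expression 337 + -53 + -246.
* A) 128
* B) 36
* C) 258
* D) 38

First: 337 + -53 = 284
Then: 284 + -246 = 38
D) 38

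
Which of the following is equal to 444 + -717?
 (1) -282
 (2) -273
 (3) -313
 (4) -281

444 + -717 = -273
2) -273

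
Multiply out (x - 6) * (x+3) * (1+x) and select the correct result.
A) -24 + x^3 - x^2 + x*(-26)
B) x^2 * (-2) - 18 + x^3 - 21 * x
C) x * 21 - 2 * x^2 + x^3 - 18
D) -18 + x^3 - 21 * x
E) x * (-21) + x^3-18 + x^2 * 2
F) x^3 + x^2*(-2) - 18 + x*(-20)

Expanding (x - 6) * (x+3) * (1+x):
= x^2 * (-2) - 18 + x^3 - 21 * x
B) x^2 * (-2) - 18 + x^3 - 21 * x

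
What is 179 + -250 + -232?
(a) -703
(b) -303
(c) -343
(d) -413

First: 179 + -250 = -71
Then: -71 + -232 = -303
b) -303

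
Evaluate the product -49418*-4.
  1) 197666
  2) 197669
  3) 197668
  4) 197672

-49418 * -4 = 197672
4) 197672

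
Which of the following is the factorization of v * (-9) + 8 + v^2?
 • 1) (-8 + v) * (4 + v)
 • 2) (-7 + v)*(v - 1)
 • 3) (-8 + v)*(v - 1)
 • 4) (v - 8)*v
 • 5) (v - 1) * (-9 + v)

We need to factor v * (-9) + 8 + v^2.
The factored form is (-8 + v)*(v - 1).
3) (-8 + v)*(v - 1)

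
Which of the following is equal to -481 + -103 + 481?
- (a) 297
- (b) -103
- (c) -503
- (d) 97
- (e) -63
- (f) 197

First: -481 + -103 = -584
Then: -584 + 481 = -103
b) -103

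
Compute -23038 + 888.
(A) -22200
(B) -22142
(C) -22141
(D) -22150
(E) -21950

-23038 + 888 = -22150
D) -22150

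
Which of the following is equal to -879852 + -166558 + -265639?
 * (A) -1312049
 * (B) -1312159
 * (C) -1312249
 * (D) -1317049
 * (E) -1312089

First: -879852 + -166558 = -1046410
Then: -1046410 + -265639 = -1312049
A) -1312049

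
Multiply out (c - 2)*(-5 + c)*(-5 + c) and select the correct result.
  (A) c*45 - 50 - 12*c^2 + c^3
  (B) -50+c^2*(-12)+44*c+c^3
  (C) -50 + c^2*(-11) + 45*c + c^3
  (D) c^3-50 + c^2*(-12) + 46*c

Expanding (c - 2)*(-5 + c)*(-5 + c):
= c*45 - 50 - 12*c^2 + c^3
A) c*45 - 50 - 12*c^2 + c^3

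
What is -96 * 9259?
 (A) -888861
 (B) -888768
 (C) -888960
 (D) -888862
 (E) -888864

-96 * 9259 = -888864
E) -888864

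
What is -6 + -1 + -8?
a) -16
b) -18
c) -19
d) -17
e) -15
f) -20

First: -6 + -1 = -7
Then: -7 + -8 = -15
e) -15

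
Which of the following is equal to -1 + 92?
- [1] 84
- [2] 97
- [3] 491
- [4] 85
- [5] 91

-1 + 92 = 91
5) 91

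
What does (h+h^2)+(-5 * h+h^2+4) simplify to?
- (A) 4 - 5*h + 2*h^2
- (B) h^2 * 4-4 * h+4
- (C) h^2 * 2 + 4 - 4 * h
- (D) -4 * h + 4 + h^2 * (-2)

Adding the polynomials and combining like terms:
(h + h^2) + (-5*h + h^2 + 4)
= h^2 * 2 + 4 - 4 * h
C) h^2 * 2 + 4 - 4 * h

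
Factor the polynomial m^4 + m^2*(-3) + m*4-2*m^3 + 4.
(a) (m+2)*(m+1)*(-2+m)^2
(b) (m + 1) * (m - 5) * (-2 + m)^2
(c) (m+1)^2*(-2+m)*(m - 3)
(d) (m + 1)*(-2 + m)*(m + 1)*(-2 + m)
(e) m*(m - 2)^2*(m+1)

We need to factor m^4 + m^2*(-3) + m*4-2*m^3 + 4.
The factored form is (m + 1)*(-2 + m)*(m + 1)*(-2 + m).
d) (m + 1)*(-2 + m)*(m + 1)*(-2 + m)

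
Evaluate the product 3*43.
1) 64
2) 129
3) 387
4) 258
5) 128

3 * 43 = 129
2) 129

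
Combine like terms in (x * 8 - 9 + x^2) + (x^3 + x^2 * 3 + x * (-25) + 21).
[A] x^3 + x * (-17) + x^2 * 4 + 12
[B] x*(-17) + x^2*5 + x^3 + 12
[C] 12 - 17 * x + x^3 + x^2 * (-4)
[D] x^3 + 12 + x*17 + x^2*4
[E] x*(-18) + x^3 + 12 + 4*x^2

Adding the polynomials and combining like terms:
(x*8 - 9 + x^2) + (x^3 + x^2*3 + x*(-25) + 21)
= x^3 + x * (-17) + x^2 * 4 + 12
A) x^3 + x * (-17) + x^2 * 4 + 12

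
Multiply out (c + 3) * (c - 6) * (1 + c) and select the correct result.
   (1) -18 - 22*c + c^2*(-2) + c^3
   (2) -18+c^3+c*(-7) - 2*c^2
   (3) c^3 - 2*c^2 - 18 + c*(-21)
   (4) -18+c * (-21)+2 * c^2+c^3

Expanding (c + 3) * (c - 6) * (1 + c):
= c^3 - 2*c^2 - 18 + c*(-21)
3) c^3 - 2*c^2 - 18 + c*(-21)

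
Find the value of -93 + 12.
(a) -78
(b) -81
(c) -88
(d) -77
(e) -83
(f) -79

-93 + 12 = -81
b) -81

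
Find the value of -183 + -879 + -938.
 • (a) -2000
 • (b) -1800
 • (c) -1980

First: -183 + -879 = -1062
Then: -1062 + -938 = -2000
a) -2000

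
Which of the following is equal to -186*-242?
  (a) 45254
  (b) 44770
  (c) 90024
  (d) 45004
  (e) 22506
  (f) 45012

-186 * -242 = 45012
f) 45012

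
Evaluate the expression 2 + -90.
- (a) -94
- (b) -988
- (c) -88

2 + -90 = -88
c) -88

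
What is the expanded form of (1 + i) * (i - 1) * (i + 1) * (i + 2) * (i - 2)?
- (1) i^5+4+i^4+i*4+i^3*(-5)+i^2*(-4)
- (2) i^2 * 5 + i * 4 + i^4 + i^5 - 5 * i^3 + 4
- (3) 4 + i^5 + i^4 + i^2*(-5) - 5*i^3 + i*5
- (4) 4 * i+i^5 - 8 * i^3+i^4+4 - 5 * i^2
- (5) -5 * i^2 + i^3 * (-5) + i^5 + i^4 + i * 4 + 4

Expanding (1 + i) * (i - 1) * (i + 1) * (i + 2) * (i - 2):
= -5 * i^2 + i^3 * (-5) + i^5 + i^4 + i * 4 + 4
5) -5 * i^2 + i^3 * (-5) + i^5 + i^4 + i * 4 + 4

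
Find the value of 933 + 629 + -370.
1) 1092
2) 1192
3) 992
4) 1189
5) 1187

First: 933 + 629 = 1562
Then: 1562 + -370 = 1192
2) 1192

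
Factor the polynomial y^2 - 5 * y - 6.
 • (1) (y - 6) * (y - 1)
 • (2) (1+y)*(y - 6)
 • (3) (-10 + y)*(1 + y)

We need to factor y^2 - 5 * y - 6.
The factored form is (1+y)*(y - 6).
2) (1+y)*(y - 6)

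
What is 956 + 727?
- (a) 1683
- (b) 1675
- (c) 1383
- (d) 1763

956 + 727 = 1683
a) 1683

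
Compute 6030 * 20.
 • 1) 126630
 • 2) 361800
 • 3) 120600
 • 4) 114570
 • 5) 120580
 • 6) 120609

6030 * 20 = 120600
3) 120600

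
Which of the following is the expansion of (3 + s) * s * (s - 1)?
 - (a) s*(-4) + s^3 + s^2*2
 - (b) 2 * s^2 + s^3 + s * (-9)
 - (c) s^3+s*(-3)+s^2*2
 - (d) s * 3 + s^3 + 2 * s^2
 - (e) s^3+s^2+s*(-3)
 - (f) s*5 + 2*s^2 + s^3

Expanding (3 + s) * s * (s - 1):
= s^3+s*(-3)+s^2*2
c) s^3+s*(-3)+s^2*2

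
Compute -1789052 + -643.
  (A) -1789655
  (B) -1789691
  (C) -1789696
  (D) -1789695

-1789052 + -643 = -1789695
D) -1789695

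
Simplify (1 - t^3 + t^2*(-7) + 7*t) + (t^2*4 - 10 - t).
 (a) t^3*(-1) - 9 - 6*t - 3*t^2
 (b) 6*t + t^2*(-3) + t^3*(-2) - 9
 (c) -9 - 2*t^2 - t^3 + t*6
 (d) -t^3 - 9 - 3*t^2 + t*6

Adding the polynomials and combining like terms:
(1 - t^3 + t^2*(-7) + 7*t) + (t^2*4 - 10 - t)
= -t^3 - 9 - 3*t^2 + t*6
d) -t^3 - 9 - 3*t^2 + t*6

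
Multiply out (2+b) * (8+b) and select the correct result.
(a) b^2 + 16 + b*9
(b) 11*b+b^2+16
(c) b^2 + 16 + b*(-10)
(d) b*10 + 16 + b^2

Expanding (2+b) * (8+b):
= b*10 + 16 + b^2
d) b*10 + 16 + b^2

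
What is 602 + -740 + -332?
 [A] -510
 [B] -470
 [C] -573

First: 602 + -740 = -138
Then: -138 + -332 = -470
B) -470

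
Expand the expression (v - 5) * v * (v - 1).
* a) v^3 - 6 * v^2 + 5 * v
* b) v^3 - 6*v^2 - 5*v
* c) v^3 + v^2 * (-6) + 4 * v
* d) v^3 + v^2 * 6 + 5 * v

Expanding (v - 5) * v * (v - 1):
= v^3 - 6 * v^2 + 5 * v
a) v^3 - 6 * v^2 + 5 * v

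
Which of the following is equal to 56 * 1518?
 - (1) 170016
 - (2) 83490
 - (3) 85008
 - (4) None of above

56 * 1518 = 85008
3) 85008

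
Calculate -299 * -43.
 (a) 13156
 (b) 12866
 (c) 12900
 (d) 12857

-299 * -43 = 12857
d) 12857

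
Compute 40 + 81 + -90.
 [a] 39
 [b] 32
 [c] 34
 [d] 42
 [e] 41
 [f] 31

First: 40 + 81 = 121
Then: 121 + -90 = 31
f) 31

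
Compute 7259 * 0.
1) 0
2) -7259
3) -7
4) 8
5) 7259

7259 * 0 = 0
1) 0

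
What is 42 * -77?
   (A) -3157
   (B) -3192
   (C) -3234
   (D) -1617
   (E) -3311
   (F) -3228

42 * -77 = -3234
C) -3234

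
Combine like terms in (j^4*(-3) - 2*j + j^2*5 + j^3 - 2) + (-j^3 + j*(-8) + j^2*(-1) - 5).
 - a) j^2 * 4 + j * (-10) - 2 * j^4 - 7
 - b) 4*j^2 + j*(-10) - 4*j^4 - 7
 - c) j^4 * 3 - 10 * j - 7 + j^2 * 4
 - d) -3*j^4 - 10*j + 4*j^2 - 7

Adding the polynomials and combining like terms:
(j^4*(-3) - 2*j + j^2*5 + j^3 - 2) + (-j^3 + j*(-8) + j^2*(-1) - 5)
= -3*j^4 - 10*j + 4*j^2 - 7
d) -3*j^4 - 10*j + 4*j^2 - 7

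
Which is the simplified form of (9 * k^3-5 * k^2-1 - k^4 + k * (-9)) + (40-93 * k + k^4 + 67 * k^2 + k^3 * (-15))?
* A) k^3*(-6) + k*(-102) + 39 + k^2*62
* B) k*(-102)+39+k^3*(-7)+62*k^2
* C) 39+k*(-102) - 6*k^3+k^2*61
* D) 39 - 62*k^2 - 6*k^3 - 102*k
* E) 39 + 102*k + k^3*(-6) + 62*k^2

Adding the polynomials and combining like terms:
(9*k^3 - 5*k^2 - 1 - k^4 + k*(-9)) + (40 - 93*k + k^4 + 67*k^2 + k^3*(-15))
= k^3*(-6) + k*(-102) + 39 + k^2*62
A) k^3*(-6) + k*(-102) + 39 + k^2*62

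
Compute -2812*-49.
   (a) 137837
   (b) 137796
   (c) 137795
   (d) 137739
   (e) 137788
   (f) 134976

-2812 * -49 = 137788
e) 137788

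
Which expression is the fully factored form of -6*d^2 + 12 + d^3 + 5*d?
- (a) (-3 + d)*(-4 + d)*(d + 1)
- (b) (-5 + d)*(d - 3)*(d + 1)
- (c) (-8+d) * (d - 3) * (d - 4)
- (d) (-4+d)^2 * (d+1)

We need to factor -6*d^2 + 12 + d^3 + 5*d.
The factored form is (-3 + d)*(-4 + d)*(d + 1).
a) (-3 + d)*(-4 + d)*(d + 1)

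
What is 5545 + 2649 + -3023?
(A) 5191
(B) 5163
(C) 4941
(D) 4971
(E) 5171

First: 5545 + 2649 = 8194
Then: 8194 + -3023 = 5171
E) 5171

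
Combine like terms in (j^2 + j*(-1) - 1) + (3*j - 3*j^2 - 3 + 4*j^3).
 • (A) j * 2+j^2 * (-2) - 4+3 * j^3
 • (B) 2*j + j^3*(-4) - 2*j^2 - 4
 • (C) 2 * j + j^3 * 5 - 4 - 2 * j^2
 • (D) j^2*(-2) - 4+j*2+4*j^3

Adding the polynomials and combining like terms:
(j^2 + j*(-1) - 1) + (3*j - 3*j^2 - 3 + 4*j^3)
= j^2*(-2) - 4+j*2+4*j^3
D) j^2*(-2) - 4+j*2+4*j^3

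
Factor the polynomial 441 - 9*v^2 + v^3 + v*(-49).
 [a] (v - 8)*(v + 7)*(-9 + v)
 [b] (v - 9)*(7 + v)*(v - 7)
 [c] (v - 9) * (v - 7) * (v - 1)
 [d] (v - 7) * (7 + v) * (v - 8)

We need to factor 441 - 9*v^2 + v^3 + v*(-49).
The factored form is (v - 9)*(7 + v)*(v - 7).
b) (v - 9)*(7 + v)*(v - 7)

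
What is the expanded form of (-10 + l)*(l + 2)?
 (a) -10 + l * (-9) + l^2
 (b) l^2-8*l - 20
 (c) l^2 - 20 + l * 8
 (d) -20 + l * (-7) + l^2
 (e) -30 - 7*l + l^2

Expanding (-10 + l)*(l + 2):
= l^2-8*l - 20
b) l^2-8*l - 20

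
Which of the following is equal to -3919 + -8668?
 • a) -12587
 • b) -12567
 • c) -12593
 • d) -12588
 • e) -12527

-3919 + -8668 = -12587
a) -12587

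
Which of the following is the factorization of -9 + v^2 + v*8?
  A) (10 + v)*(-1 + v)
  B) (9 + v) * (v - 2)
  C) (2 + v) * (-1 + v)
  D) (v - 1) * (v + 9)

We need to factor -9 + v^2 + v*8.
The factored form is (v - 1) * (v + 9).
D) (v - 1) * (v + 9)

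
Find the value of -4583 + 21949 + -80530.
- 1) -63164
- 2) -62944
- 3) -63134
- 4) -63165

First: -4583 + 21949 = 17366
Then: 17366 + -80530 = -63164
1) -63164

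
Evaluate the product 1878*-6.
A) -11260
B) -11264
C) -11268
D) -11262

1878 * -6 = -11268
C) -11268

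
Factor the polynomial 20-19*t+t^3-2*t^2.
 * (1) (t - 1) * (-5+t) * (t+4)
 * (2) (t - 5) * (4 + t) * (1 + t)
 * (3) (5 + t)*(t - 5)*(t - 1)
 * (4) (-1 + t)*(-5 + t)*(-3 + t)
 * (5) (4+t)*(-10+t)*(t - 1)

We need to factor 20-19*t+t^3-2*t^2.
The factored form is (t - 1) * (-5+t) * (t+4).
1) (t - 1) * (-5+t) * (t+4)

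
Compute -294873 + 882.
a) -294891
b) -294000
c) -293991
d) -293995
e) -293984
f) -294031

-294873 + 882 = -293991
c) -293991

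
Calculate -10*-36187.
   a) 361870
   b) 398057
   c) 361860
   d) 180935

-10 * -36187 = 361870
a) 361870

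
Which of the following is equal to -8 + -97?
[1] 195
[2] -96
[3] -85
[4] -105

-8 + -97 = -105
4) -105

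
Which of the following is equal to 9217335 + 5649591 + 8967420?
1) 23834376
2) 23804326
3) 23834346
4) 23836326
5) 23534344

First: 9217335 + 5649591 = 14866926
Then: 14866926 + 8967420 = 23834346
3) 23834346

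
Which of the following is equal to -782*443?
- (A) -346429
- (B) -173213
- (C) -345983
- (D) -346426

-782 * 443 = -346426
D) -346426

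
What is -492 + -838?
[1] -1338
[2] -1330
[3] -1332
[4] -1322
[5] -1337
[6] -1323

-492 + -838 = -1330
2) -1330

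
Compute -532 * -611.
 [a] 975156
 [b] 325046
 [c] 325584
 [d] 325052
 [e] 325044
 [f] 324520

-532 * -611 = 325052
d) 325052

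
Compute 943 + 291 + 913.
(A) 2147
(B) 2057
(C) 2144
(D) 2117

First: 943 + 291 = 1234
Then: 1234 + 913 = 2147
A) 2147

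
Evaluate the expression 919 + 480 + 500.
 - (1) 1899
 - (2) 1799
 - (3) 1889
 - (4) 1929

First: 919 + 480 = 1399
Then: 1399 + 500 = 1899
1) 1899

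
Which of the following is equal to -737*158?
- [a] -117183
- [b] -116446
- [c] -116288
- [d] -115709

-737 * 158 = -116446
b) -116446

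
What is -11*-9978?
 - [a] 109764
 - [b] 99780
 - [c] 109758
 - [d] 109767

-11 * -9978 = 109758
c) 109758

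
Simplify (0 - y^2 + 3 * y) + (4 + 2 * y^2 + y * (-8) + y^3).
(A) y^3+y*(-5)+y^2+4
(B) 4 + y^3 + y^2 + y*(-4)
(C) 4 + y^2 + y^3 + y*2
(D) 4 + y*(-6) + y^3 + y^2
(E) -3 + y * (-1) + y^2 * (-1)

Adding the polynomials and combining like terms:
(0 - y^2 + 3*y) + (4 + 2*y^2 + y*(-8) + y^3)
= y^3+y*(-5)+y^2+4
A) y^3+y*(-5)+y^2+4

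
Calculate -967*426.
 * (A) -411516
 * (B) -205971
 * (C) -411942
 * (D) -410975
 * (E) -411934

-967 * 426 = -411942
C) -411942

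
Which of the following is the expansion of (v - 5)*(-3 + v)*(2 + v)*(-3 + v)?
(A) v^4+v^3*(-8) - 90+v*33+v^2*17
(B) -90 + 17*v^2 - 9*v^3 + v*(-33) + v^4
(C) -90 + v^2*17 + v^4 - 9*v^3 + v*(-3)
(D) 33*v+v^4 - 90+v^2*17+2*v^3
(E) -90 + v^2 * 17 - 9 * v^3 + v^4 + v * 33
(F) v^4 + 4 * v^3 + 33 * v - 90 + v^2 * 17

Expanding (v - 5)*(-3 + v)*(2 + v)*(-3 + v):
= -90 + v^2 * 17 - 9 * v^3 + v^4 + v * 33
E) -90 + v^2 * 17 - 9 * v^3 + v^4 + v * 33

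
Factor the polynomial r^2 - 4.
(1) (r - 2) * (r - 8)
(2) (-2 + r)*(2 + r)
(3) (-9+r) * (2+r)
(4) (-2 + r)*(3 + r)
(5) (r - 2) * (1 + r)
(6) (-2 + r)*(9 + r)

We need to factor r^2 - 4.
The factored form is (-2 + r)*(2 + r).
2) (-2 + r)*(2 + r)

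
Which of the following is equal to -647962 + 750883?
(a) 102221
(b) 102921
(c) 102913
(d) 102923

-647962 + 750883 = 102921
b) 102921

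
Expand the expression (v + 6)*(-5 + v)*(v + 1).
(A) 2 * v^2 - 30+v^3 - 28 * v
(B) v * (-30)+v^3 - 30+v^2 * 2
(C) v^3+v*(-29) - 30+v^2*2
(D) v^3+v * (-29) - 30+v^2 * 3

Expanding (v + 6)*(-5 + v)*(v + 1):
= v^3+v*(-29) - 30+v^2*2
C) v^3+v*(-29) - 30+v^2*2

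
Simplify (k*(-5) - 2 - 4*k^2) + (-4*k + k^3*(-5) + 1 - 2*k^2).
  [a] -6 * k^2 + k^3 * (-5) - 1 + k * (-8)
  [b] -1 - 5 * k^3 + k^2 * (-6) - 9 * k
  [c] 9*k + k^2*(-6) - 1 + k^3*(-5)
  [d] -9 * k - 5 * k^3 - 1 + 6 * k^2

Adding the polynomials and combining like terms:
(k*(-5) - 2 - 4*k^2) + (-4*k + k^3*(-5) + 1 - 2*k^2)
= -1 - 5 * k^3 + k^2 * (-6) - 9 * k
b) -1 - 5 * k^3 + k^2 * (-6) - 9 * k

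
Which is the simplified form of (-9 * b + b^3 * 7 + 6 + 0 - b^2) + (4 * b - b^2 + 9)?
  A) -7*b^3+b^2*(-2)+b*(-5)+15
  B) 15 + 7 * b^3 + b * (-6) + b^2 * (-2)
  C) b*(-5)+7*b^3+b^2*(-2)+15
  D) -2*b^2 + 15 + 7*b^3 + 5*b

Adding the polynomials and combining like terms:
(-9*b + b^3*7 + 6 + 0 - b^2) + (4*b - b^2 + 9)
= b*(-5)+7*b^3+b^2*(-2)+15
C) b*(-5)+7*b^3+b^2*(-2)+15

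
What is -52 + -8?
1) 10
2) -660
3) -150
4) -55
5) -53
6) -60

-52 + -8 = -60
6) -60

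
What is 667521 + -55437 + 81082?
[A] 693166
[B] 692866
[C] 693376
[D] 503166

First: 667521 + -55437 = 612084
Then: 612084 + 81082 = 693166
A) 693166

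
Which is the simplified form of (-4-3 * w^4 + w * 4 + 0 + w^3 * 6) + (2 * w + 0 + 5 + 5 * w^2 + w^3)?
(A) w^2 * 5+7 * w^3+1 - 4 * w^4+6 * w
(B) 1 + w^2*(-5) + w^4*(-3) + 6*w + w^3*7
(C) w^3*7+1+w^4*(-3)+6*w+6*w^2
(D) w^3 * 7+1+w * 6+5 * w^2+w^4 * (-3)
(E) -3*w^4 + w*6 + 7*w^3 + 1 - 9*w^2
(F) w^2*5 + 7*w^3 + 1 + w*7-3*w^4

Adding the polynomials and combining like terms:
(-4 - 3*w^4 + w*4 + 0 + w^3*6) + (2*w + 0 + 5 + 5*w^2 + w^3)
= w^3 * 7+1+w * 6+5 * w^2+w^4 * (-3)
D) w^3 * 7+1+w * 6+5 * w^2+w^4 * (-3)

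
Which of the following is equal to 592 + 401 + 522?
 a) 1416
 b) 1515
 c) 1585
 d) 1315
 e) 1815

First: 592 + 401 = 993
Then: 993 + 522 = 1515
b) 1515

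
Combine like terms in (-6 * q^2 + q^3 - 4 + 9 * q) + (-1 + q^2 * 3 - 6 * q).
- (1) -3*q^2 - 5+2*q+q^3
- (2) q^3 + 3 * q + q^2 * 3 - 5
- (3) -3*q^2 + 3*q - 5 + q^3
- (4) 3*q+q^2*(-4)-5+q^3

Adding the polynomials and combining like terms:
(-6*q^2 + q^3 - 4 + 9*q) + (-1 + q^2*3 - 6*q)
= -3*q^2 + 3*q - 5 + q^3
3) -3*q^2 + 3*q - 5 + q^3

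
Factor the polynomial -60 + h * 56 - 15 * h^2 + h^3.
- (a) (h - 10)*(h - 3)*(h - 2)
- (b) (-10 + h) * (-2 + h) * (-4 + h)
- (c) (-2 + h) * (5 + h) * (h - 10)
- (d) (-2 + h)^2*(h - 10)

We need to factor -60 + h * 56 - 15 * h^2 + h^3.
The factored form is (h - 10)*(h - 3)*(h - 2).
a) (h - 10)*(h - 3)*(h - 2)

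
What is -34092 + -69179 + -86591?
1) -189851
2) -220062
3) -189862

First: -34092 + -69179 = -103271
Then: -103271 + -86591 = -189862
3) -189862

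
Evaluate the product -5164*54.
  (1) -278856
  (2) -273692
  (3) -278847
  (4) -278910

-5164 * 54 = -278856
1) -278856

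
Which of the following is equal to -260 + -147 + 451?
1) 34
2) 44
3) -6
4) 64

First: -260 + -147 = -407
Then: -407 + 451 = 44
2) 44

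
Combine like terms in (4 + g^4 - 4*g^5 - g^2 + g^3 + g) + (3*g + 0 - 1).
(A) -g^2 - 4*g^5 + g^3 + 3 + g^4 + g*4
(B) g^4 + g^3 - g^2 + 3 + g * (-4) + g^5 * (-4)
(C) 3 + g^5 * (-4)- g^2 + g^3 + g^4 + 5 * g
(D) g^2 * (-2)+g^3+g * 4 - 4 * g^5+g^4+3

Adding the polynomials and combining like terms:
(4 + g^4 - 4*g^5 - g^2 + g^3 + g) + (3*g + 0 - 1)
= -g^2 - 4*g^5 + g^3 + 3 + g^4 + g*4
A) -g^2 - 4*g^5 + g^3 + 3 + g^4 + g*4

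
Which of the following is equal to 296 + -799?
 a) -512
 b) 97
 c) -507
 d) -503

296 + -799 = -503
d) -503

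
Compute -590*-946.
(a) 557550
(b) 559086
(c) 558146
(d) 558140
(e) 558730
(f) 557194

-590 * -946 = 558140
d) 558140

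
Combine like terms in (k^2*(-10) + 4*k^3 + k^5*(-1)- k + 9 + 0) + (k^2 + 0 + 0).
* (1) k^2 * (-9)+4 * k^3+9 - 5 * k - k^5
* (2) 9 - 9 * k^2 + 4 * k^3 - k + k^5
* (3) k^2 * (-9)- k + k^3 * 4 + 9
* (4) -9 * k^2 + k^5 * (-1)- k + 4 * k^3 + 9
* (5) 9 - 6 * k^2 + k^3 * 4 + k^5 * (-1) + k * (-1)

Adding the polynomials and combining like terms:
(k^2*(-10) + 4*k^3 + k^5*(-1) - k + 9 + 0) + (k^2 + 0 + 0)
= -9 * k^2 + k^5 * (-1)- k + 4 * k^3 + 9
4) -9 * k^2 + k^5 * (-1)- k + 4 * k^3 + 9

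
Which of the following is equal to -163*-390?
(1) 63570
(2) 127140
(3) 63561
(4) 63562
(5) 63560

-163 * -390 = 63570
1) 63570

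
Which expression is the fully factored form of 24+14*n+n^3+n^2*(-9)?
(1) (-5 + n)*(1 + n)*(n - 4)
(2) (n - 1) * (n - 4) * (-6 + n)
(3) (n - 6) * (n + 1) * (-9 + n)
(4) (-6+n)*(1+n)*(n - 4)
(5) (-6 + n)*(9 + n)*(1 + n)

We need to factor 24+14*n+n^3+n^2*(-9).
The factored form is (-6+n)*(1+n)*(n - 4).
4) (-6+n)*(1+n)*(n - 4)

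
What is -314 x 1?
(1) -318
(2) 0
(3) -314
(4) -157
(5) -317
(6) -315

-314 * 1 = -314
3) -314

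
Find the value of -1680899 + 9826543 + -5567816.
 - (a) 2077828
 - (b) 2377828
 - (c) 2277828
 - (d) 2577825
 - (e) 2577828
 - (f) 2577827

First: -1680899 + 9826543 = 8145644
Then: 8145644 + -5567816 = 2577828
e) 2577828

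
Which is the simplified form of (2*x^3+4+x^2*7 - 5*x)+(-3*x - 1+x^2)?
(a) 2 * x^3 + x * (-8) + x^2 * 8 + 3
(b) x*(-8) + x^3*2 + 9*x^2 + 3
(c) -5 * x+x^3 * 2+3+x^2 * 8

Adding the polynomials and combining like terms:
(2*x^3 + 4 + x^2*7 - 5*x) + (-3*x - 1 + x^2)
= 2 * x^3 + x * (-8) + x^2 * 8 + 3
a) 2 * x^3 + x * (-8) + x^2 * 8 + 3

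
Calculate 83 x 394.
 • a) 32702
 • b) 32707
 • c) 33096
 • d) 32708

83 * 394 = 32702
a) 32702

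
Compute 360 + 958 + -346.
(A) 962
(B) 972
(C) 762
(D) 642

First: 360 + 958 = 1318
Then: 1318 + -346 = 972
B) 972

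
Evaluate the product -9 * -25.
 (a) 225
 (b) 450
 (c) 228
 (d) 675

-9 * -25 = 225
a) 225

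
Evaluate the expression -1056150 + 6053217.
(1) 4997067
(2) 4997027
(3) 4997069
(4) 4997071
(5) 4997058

-1056150 + 6053217 = 4997067
1) 4997067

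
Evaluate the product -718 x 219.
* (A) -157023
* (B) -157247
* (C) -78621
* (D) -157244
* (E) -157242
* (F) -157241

-718 * 219 = -157242
E) -157242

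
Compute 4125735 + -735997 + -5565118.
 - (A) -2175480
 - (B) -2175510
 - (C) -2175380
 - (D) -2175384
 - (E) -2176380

First: 4125735 + -735997 = 3389738
Then: 3389738 + -5565118 = -2175380
C) -2175380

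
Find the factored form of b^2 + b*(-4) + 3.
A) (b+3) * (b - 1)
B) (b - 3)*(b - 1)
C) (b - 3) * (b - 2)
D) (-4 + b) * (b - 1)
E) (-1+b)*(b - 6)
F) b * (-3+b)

We need to factor b^2 + b*(-4) + 3.
The factored form is (b - 3)*(b - 1).
B) (b - 3)*(b - 1)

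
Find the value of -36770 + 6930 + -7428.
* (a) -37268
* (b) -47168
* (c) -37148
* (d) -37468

First: -36770 + 6930 = -29840
Then: -29840 + -7428 = -37268
a) -37268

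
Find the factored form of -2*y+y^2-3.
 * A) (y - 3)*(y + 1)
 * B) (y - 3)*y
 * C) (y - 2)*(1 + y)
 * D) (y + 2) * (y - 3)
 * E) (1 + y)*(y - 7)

We need to factor -2*y+y^2-3.
The factored form is (y - 3)*(y + 1).
A) (y - 3)*(y + 1)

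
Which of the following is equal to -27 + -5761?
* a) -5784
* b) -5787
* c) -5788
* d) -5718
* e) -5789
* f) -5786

-27 + -5761 = -5788
c) -5788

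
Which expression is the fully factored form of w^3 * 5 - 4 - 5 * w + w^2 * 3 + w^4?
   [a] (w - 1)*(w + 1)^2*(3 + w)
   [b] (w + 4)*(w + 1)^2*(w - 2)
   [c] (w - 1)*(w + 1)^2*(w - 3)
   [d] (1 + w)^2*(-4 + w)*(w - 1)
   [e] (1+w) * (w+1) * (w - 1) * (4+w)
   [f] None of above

We need to factor w^3 * 5 - 4 - 5 * w + w^2 * 3 + w^4.
The factored form is (1+w) * (w+1) * (w - 1) * (4+w).
e) (1+w) * (w+1) * (w - 1) * (4+w)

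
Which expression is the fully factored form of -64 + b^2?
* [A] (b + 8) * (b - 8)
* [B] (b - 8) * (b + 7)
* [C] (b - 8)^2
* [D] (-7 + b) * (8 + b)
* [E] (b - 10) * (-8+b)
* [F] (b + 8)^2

We need to factor -64 + b^2.
The factored form is (b + 8) * (b - 8).
A) (b + 8) * (b - 8)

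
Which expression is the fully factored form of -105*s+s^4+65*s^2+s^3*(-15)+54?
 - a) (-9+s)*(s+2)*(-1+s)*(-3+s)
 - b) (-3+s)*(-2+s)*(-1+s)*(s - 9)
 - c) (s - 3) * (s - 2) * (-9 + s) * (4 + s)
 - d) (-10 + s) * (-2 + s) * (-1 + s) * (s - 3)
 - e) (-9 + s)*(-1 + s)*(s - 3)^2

We need to factor -105*s+s^4+65*s^2+s^3*(-15)+54.
The factored form is (-3+s)*(-2+s)*(-1+s)*(s - 9).
b) (-3+s)*(-2+s)*(-1+s)*(s - 9)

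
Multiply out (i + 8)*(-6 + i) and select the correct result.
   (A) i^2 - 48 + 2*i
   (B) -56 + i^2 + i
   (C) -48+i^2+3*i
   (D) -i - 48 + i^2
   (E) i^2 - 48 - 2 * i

Expanding (i + 8)*(-6 + i):
= i^2 - 48 + 2*i
A) i^2 - 48 + 2*i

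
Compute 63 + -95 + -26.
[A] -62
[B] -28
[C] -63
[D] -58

First: 63 + -95 = -32
Then: -32 + -26 = -58
D) -58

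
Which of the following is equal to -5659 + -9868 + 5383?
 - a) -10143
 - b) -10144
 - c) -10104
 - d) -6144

First: -5659 + -9868 = -15527
Then: -15527 + 5383 = -10144
b) -10144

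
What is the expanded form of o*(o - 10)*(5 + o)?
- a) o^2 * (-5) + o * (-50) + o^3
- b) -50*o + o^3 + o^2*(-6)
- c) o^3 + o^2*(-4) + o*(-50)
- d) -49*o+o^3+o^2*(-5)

Expanding o*(o - 10)*(5 + o):
= o^2 * (-5) + o * (-50) + o^3
a) o^2 * (-5) + o * (-50) + o^3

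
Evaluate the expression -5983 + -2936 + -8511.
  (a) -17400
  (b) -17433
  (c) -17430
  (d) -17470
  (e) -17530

First: -5983 + -2936 = -8919
Then: -8919 + -8511 = -17430
c) -17430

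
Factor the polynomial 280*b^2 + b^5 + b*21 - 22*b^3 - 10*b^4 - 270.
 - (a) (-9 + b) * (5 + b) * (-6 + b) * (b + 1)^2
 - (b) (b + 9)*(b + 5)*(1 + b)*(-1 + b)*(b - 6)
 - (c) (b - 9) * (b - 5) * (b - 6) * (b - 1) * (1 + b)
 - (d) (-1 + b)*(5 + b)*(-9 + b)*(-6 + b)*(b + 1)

We need to factor 280*b^2 + b^5 + b*21 - 22*b^3 - 10*b^4 - 270.
The factored form is (-1 + b)*(5 + b)*(-9 + b)*(-6 + b)*(b + 1).
d) (-1 + b)*(5 + b)*(-9 + b)*(-6 + b)*(b + 1)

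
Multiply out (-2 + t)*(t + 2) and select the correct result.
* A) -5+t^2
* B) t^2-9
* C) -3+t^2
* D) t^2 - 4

Expanding (-2 + t)*(t + 2):
= t^2 - 4
D) t^2 - 4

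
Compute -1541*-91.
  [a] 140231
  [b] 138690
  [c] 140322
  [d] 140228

-1541 * -91 = 140231
a) 140231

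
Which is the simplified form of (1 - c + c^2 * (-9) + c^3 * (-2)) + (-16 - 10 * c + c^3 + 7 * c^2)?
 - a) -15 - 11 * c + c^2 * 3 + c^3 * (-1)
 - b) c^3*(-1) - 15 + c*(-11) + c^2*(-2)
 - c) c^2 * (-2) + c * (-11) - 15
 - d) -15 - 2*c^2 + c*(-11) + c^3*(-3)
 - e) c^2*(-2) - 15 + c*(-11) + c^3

Adding the polynomials and combining like terms:
(1 - c + c^2*(-9) + c^3*(-2)) + (-16 - 10*c + c^3 + 7*c^2)
= c^3*(-1) - 15 + c*(-11) + c^2*(-2)
b) c^3*(-1) - 15 + c*(-11) + c^2*(-2)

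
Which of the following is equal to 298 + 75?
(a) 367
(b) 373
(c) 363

298 + 75 = 373
b) 373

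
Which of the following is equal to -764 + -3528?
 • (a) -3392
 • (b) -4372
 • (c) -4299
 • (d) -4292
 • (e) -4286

-764 + -3528 = -4292
d) -4292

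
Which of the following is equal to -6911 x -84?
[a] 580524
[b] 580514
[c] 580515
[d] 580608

-6911 * -84 = 580524
a) 580524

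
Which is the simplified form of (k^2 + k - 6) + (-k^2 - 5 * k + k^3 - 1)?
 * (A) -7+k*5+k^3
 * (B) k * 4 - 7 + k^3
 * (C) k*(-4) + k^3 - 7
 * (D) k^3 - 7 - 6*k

Adding the polynomials and combining like terms:
(k^2 + k - 6) + (-k^2 - 5*k + k^3 - 1)
= k*(-4) + k^3 - 7
C) k*(-4) + k^3 - 7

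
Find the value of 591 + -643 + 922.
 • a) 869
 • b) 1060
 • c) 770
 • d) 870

First: 591 + -643 = -52
Then: -52 + 922 = 870
d) 870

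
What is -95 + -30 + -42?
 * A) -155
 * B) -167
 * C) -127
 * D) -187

First: -95 + -30 = -125
Then: -125 + -42 = -167
B) -167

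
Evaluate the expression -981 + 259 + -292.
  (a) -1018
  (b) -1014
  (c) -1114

First: -981 + 259 = -722
Then: -722 + -292 = -1014
b) -1014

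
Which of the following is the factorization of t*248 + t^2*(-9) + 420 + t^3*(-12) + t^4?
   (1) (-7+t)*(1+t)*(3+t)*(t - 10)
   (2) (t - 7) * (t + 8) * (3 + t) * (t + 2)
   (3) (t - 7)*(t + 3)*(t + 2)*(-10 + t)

We need to factor t*248 + t^2*(-9) + 420 + t^3*(-12) + t^4.
The factored form is (t - 7)*(t + 3)*(t + 2)*(-10 + t).
3) (t - 7)*(t + 3)*(t + 2)*(-10 + t)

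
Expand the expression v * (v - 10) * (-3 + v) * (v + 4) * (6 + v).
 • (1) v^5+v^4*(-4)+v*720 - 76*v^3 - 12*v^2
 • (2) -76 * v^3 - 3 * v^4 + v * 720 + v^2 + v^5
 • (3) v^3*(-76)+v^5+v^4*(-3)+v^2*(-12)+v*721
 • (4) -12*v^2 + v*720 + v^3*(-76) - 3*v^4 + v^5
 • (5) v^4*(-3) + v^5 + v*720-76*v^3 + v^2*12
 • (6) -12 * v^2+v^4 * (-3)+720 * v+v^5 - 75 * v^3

Expanding v * (v - 10) * (-3 + v) * (v + 4) * (6 + v):
= -12*v^2 + v*720 + v^3*(-76) - 3*v^4 + v^5
4) -12*v^2 + v*720 + v^3*(-76) - 3*v^4 + v^5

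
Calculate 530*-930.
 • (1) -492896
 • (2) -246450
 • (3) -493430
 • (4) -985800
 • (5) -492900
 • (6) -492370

530 * -930 = -492900
5) -492900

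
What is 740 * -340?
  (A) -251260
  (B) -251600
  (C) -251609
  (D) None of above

740 * -340 = -251600
B) -251600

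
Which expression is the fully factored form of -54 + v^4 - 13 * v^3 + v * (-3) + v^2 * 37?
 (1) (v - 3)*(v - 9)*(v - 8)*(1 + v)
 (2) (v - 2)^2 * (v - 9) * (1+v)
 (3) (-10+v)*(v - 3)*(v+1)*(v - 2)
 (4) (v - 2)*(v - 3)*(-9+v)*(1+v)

We need to factor -54 + v^4 - 13 * v^3 + v * (-3) + v^2 * 37.
The factored form is (v - 2)*(v - 3)*(-9+v)*(1+v).
4) (v - 2)*(v - 3)*(-9+v)*(1+v)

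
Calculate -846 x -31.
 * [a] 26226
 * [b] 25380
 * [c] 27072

-846 * -31 = 26226
a) 26226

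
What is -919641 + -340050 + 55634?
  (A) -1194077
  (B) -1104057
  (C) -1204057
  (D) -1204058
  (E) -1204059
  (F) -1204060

First: -919641 + -340050 = -1259691
Then: -1259691 + 55634 = -1204057
C) -1204057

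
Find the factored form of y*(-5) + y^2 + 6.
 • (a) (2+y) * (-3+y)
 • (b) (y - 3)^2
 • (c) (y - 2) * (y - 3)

We need to factor y*(-5) + y^2 + 6.
The factored form is (y - 2) * (y - 3).
c) (y - 2) * (y - 3)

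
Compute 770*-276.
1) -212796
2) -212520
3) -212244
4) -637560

770 * -276 = -212520
2) -212520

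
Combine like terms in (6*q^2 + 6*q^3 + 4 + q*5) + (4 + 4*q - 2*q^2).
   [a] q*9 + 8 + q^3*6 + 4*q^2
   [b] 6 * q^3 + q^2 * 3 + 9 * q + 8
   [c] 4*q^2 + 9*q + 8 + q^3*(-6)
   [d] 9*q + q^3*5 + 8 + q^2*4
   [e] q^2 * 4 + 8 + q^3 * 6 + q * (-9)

Adding the polynomials and combining like terms:
(6*q^2 + 6*q^3 + 4 + q*5) + (4 + 4*q - 2*q^2)
= q*9 + 8 + q^3*6 + 4*q^2
a) q*9 + 8 + q^3*6 + 4*q^2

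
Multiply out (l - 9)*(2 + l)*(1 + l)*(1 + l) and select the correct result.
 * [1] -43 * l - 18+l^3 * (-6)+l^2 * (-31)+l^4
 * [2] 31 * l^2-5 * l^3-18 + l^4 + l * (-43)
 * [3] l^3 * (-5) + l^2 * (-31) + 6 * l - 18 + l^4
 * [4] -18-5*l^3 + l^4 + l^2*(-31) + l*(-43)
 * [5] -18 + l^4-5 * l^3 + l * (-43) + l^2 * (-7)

Expanding (l - 9)*(2 + l)*(1 + l)*(1 + l):
= -18-5*l^3 + l^4 + l^2*(-31) + l*(-43)
4) -18-5*l^3 + l^4 + l^2*(-31) + l*(-43)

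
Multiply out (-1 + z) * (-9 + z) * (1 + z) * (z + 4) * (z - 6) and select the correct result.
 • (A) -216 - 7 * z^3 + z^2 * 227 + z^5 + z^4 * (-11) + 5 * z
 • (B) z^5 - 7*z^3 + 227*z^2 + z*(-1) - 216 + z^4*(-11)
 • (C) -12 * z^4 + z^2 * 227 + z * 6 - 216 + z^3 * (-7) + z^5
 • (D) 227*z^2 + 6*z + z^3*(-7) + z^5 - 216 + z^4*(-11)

Expanding (-1 + z) * (-9 + z) * (1 + z) * (z + 4) * (z - 6):
= 227*z^2 + 6*z + z^3*(-7) + z^5 - 216 + z^4*(-11)
D) 227*z^2 + 6*z + z^3*(-7) + z^5 - 216 + z^4*(-11)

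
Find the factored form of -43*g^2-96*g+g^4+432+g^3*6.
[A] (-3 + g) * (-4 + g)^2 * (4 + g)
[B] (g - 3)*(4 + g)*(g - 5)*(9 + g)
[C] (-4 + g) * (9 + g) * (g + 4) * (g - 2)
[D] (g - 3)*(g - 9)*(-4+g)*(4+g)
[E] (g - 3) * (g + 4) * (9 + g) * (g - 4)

We need to factor -43*g^2-96*g+g^4+432+g^3*6.
The factored form is (g - 3) * (g + 4) * (9 + g) * (g - 4).
E) (g - 3) * (g + 4) * (9 + g) * (g - 4)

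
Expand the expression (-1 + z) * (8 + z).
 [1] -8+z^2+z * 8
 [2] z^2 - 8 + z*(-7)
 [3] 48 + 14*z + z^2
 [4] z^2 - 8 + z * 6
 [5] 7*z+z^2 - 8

Expanding (-1 + z) * (8 + z):
= 7*z+z^2 - 8
5) 7*z+z^2 - 8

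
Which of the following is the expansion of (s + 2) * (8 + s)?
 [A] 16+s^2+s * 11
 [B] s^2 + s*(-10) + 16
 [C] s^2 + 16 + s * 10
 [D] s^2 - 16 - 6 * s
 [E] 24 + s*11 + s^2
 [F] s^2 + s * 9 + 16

Expanding (s + 2) * (8 + s):
= s^2 + 16 + s * 10
C) s^2 + 16 + s * 10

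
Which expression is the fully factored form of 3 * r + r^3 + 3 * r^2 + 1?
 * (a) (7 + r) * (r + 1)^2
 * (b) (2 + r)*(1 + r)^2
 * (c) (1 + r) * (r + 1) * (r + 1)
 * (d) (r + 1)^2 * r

We need to factor 3 * r + r^3 + 3 * r^2 + 1.
The factored form is (1 + r) * (r + 1) * (r + 1).
c) (1 + r) * (r + 1) * (r + 1)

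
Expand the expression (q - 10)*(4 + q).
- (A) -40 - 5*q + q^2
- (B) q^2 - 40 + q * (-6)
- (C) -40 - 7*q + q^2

Expanding (q - 10)*(4 + q):
= q^2 - 40 + q * (-6)
B) q^2 - 40 + q * (-6)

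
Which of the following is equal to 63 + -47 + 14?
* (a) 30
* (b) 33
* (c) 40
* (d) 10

First: 63 + -47 = 16
Then: 16 + 14 = 30
a) 30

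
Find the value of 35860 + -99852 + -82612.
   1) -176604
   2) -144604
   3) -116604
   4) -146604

First: 35860 + -99852 = -63992
Then: -63992 + -82612 = -146604
4) -146604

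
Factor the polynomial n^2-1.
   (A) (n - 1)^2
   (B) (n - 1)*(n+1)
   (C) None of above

We need to factor n^2-1.
The factored form is (n - 1)*(n+1).
B) (n - 1)*(n+1)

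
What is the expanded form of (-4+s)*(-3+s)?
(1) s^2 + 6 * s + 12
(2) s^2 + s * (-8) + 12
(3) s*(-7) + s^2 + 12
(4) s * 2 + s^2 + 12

Expanding (-4+s)*(-3+s):
= s*(-7) + s^2 + 12
3) s*(-7) + s^2 + 12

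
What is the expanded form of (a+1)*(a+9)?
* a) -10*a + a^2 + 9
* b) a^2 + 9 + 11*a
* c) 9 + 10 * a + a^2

Expanding (a+1)*(a+9):
= 9 + 10 * a + a^2
c) 9 + 10 * a + a^2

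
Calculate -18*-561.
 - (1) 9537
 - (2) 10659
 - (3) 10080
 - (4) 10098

-18 * -561 = 10098
4) 10098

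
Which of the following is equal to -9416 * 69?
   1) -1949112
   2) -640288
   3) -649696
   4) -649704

-9416 * 69 = -649704
4) -649704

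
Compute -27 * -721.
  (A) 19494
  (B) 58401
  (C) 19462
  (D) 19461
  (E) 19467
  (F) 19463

-27 * -721 = 19467
E) 19467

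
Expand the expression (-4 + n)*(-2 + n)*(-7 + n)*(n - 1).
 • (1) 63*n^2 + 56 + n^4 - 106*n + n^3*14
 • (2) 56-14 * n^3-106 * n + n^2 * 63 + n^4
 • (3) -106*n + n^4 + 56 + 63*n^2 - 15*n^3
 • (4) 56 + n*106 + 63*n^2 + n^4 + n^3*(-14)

Expanding (-4 + n)*(-2 + n)*(-7 + n)*(n - 1):
= 56-14 * n^3-106 * n + n^2 * 63 + n^4
2) 56-14 * n^3-106 * n + n^2 * 63 + n^4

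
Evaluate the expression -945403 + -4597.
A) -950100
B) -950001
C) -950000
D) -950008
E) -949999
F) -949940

-945403 + -4597 = -950000
C) -950000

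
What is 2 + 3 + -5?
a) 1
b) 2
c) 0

First: 2 + 3 = 5
Then: 5 + -5 = 0
c) 0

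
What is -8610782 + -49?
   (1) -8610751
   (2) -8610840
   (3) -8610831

-8610782 + -49 = -8610831
3) -8610831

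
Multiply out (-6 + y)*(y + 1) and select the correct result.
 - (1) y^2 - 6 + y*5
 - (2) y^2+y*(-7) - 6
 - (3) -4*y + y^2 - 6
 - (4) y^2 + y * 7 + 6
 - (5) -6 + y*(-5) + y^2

Expanding (-6 + y)*(y + 1):
= -6 + y*(-5) + y^2
5) -6 + y*(-5) + y^2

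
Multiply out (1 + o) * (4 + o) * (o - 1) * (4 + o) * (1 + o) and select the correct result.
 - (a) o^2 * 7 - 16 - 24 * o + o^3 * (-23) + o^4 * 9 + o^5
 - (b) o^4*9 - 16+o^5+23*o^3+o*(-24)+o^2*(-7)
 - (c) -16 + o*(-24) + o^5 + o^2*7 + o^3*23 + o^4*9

Expanding (1 + o) * (4 + o) * (o - 1) * (4 + o) * (1 + o):
= -16 + o*(-24) + o^5 + o^2*7 + o^3*23 + o^4*9
c) -16 + o*(-24) + o^5 + o^2*7 + o^3*23 + o^4*9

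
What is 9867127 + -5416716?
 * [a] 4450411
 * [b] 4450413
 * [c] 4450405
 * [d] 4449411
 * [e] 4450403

9867127 + -5416716 = 4450411
a) 4450411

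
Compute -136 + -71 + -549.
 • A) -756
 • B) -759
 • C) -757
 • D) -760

First: -136 + -71 = -207
Then: -207 + -549 = -756
A) -756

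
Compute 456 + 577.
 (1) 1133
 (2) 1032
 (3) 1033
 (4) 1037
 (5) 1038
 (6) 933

456 + 577 = 1033
3) 1033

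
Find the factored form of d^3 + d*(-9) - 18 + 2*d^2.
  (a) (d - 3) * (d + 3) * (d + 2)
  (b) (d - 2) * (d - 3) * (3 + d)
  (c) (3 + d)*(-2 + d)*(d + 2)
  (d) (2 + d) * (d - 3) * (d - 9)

We need to factor d^3 + d*(-9) - 18 + 2*d^2.
The factored form is (d - 3) * (d + 3) * (d + 2).
a) (d - 3) * (d + 3) * (d + 2)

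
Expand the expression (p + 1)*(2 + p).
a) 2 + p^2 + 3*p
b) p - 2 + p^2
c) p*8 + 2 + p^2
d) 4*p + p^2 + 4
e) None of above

Expanding (p + 1)*(2 + p):
= 2 + p^2 + 3*p
a) 2 + p^2 + 3*p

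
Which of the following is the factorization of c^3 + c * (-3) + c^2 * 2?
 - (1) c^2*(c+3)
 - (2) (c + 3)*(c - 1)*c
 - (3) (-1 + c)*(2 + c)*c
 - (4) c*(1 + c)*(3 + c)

We need to factor c^3 + c * (-3) + c^2 * 2.
The factored form is (c + 3)*(c - 1)*c.
2) (c + 3)*(c - 1)*c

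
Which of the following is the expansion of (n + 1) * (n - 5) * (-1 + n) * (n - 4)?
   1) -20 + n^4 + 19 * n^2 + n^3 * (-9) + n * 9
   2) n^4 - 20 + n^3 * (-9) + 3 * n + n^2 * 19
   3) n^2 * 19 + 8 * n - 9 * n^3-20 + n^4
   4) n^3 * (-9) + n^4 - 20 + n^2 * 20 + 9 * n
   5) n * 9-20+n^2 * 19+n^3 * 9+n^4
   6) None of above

Expanding (n + 1) * (n - 5) * (-1 + n) * (n - 4):
= -20 + n^4 + 19 * n^2 + n^3 * (-9) + n * 9
1) -20 + n^4 + 19 * n^2 + n^3 * (-9) + n * 9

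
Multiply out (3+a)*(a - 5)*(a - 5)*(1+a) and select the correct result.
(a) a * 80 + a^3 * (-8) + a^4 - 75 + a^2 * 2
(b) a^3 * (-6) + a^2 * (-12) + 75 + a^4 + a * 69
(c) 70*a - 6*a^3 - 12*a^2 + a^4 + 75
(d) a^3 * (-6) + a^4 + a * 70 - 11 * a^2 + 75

Expanding (3+a)*(a - 5)*(a - 5)*(1+a):
= 70*a - 6*a^3 - 12*a^2 + a^4 + 75
c) 70*a - 6*a^3 - 12*a^2 + a^4 + 75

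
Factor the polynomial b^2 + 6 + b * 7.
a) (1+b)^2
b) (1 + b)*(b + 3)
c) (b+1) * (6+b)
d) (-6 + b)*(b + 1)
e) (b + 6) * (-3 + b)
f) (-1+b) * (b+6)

We need to factor b^2 + 6 + b * 7.
The factored form is (b+1) * (6+b).
c) (b+1) * (6+b)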